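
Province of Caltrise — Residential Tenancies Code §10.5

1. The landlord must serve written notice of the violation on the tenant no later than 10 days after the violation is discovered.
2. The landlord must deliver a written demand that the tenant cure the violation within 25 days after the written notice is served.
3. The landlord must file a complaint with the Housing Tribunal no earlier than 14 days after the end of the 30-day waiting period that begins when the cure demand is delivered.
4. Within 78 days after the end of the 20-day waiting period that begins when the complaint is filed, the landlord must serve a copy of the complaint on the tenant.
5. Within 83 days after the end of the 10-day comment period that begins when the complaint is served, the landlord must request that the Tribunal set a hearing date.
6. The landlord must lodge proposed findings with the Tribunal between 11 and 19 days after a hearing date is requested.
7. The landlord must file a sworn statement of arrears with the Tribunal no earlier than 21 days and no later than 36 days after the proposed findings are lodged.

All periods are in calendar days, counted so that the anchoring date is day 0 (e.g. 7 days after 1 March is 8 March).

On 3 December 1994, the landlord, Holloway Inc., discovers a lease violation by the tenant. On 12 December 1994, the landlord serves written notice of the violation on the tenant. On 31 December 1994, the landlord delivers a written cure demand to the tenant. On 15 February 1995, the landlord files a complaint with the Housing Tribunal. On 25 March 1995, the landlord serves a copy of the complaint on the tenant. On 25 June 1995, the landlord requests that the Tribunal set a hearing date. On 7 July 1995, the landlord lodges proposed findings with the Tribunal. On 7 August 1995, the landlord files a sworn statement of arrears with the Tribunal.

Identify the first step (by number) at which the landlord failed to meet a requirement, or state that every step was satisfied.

None — every step was satisfied

Step 1 — counting 10 days from 3 December 1994 (when the violation is discovered) gives a deadline of 13 December 1994; done 12 December 1994 — timely.
Step 2 — counting 25 days from 12 December 1994 (when the written notice is served) gives a deadline of 6 January 1995; 31 December 1994 is within that limit.
Step 3 — must wait 14 days from 30 January 1995 (end of the 30-day waiting period, which began when the cure demand is delivered on 31 December 1994), so not before 13 February 1995; 15 February 1995 is on or after that date.
Step 4 — counting 78 days from 7 March 1995 (end of the 20-day waiting period, which began when the complaint is filed on 15 February 1995) gives a deadline of 24 May 1995; 25 March 1995 is within that limit.
Step 5 — counting 83 days from 4 April 1995 (end of the 10-day comment period, which began when the complaint is served on 25 March 1995) gives a deadline of 26 June 1995; completed 25 June 1995, before the deadline.
Step 6 — 11 and 19 days from 25 June 1995 (when a hearing date is requested) are 6 July 1995 and 14 July 1995 respectively; 7 July 1995 falls inside that range.
Step 7 — 21 and 36 days from 7 July 1995 (when the proposed findings are lodged) are 28 July 1995 and 12 August 1995 respectively; done 7 August 1995 — within the window.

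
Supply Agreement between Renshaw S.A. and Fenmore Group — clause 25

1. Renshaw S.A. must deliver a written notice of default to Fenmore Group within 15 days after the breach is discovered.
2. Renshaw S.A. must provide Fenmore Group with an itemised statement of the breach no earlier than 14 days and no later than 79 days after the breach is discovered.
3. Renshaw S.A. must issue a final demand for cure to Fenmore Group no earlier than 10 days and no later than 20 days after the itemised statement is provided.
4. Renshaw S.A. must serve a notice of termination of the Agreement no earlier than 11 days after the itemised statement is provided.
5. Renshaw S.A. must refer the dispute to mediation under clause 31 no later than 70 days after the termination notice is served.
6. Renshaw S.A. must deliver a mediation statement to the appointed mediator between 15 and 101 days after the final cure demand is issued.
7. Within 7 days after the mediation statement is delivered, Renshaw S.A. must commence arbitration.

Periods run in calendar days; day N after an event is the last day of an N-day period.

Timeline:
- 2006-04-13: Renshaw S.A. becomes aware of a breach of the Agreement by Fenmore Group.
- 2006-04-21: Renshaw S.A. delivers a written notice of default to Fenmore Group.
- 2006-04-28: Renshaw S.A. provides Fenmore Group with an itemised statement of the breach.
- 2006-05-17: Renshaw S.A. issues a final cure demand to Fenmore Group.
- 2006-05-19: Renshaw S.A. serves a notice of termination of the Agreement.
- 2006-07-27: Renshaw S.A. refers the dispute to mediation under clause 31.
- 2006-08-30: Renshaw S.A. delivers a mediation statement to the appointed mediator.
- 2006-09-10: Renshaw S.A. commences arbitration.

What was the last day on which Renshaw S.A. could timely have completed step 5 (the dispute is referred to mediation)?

Step 5 runs from 2006-05-19, when the termination notice is served. 70 days after 2006-05-19 is 2006-07-28.

2006-07-28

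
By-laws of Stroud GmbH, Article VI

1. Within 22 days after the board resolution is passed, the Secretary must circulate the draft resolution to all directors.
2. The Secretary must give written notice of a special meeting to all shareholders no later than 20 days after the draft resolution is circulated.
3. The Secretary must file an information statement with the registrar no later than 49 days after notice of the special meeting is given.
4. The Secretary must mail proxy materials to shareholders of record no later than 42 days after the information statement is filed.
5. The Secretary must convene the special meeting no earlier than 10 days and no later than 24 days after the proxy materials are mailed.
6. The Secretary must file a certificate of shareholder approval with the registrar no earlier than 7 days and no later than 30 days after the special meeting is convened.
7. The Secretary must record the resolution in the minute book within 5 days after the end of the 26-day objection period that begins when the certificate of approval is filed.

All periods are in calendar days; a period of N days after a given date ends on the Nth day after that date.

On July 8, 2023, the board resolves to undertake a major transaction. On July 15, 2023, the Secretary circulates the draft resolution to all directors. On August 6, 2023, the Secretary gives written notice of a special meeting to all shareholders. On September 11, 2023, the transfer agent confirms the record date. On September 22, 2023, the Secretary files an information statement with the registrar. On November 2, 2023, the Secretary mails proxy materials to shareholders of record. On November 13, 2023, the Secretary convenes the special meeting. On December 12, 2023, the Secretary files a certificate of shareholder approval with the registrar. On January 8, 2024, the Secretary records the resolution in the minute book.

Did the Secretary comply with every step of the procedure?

Step 1: 22 days after July 8, 2023 (when the board resolution is passed) is July 30, 2023; July 15, 2023 is within that limit.
Step 2: 20 days after July 15, 2023 (when the draft resolution is circulated) is August 4, 2023; August 6, 2023 misses that deadline by 2 days.
The analysis stops there.

No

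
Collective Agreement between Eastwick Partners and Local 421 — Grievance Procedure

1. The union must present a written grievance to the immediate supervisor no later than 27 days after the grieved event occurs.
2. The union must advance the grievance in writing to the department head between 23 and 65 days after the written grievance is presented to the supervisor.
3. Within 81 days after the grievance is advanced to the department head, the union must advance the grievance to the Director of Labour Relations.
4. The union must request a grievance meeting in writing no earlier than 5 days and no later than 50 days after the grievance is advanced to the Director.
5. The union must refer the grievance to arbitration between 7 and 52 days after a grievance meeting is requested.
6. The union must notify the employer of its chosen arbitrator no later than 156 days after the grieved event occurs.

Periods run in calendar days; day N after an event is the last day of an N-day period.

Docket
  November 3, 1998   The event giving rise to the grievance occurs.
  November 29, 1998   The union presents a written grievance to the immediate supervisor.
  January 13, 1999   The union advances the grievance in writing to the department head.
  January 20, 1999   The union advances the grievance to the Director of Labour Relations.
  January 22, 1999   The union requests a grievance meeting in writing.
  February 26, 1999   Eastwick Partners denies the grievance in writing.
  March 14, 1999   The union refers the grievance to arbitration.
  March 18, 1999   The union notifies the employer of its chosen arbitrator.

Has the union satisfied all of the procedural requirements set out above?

No

Step 1 — counting 27 days from November 3, 1998 (when the grieved event occurs) gives a deadline of November 30, 1998; November 29, 1998 is within that limit.
Step 2 — 23 and 65 days from November 29, 1998 (when the written grievance is presented to the supervisor) are December 22, 1998 and February 2, 1999 respectively; done January 13, 1999, which is between those dates.
Step 3 — counting 81 days from January 13, 1999 (when the grievance is advanced to the department head) gives a deadline of April 4, 1999; January 20, 1999 is within that limit.
Step 4 — 5 and 50 days from January 20, 1999 (when the grievance is advanced to the Director) are January 25, 1999 and March 11, 1999 respectively; done January 22, 1999 — 3 days before the window opened.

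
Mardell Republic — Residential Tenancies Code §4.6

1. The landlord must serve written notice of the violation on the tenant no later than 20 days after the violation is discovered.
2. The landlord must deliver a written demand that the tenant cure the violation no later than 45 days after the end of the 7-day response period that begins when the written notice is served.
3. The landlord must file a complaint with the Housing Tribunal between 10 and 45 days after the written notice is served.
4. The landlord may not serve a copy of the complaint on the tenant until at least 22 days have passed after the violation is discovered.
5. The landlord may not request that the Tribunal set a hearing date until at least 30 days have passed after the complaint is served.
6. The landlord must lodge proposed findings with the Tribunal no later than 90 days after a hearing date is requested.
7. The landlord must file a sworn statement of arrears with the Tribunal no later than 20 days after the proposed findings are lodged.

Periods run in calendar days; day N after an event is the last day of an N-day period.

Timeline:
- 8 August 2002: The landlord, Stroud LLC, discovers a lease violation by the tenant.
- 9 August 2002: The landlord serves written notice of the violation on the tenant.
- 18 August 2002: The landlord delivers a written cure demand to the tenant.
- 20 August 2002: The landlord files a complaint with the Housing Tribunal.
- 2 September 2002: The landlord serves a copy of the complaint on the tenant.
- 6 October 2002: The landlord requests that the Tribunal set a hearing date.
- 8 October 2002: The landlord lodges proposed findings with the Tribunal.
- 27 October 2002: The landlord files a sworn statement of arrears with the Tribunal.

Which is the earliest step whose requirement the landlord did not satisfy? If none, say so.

None — every step was satisfied

Step 1: 20 days after 8 August 2002 (when the violation is discovered) is 28 August 2002; done 9 August 2002 — timely.
Step 2: 45 days after 16 August 2002 (end of the 7-day response period, which began when the written notice is served on 9 August 2002) is 30 September 2002; 18 August 2002 is within that limit.
Step 3: the window is 10–45 days after 9 August 2002 (when the written notice is served), so 19 August 2002 through 23 September 2002; done 20 August 2002 — within the window.
Step 4: the earliest permitted date is 22 days after 8 August 2002 (when the violation is discovered), i.e. 30 August 2002; done 2 September 2002, after the minimum wait.
Step 5: the earliest permitted date is 30 days after 2 September 2002 (when the complaint is served), i.e. 2 October 2002; done 6 October 2002 — permitted.
Step 6: 90 days after 6 October 2002 (when a hearing date is requested) is 4 January 2003; done 8 October 2002 — timely.
Step 7: 20 days after 8 October 2002 (when the proposed findings are lodged) is 28 October 2002; completed 27 October 2002, before the deadline.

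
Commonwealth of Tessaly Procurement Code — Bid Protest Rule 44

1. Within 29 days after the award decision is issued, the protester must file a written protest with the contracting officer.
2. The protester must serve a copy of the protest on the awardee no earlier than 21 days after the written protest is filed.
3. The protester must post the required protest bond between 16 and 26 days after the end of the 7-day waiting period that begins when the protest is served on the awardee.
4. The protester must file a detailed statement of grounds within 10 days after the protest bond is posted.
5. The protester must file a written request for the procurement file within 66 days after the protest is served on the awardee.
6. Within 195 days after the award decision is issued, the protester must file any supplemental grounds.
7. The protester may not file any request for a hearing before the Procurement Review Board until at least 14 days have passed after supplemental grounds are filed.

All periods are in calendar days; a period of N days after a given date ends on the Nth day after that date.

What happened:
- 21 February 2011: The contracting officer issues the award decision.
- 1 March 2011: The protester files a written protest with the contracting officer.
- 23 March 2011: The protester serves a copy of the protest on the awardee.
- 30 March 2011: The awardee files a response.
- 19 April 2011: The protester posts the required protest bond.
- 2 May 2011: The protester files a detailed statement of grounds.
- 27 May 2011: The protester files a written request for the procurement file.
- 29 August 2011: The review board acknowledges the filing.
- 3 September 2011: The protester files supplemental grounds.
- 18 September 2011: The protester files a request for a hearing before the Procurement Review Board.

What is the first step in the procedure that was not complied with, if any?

Step 4

Step 1 — counting 29 days from 21 February 2011 (when the award decision is issued) gives a deadline of 22 March 2011; done 1 March 2011 — timely.
Step 2 — must wait 21 days from 1 March 2011 (when the written protest is filed), so not before 22 March 2011; done 23 March 2011, after the minimum wait.
Step 3 — 16 and 26 days from 30 March 2011 (end of the 7-day waiting period, which began when the protest is served on the awardee on 23 March 2011) are 15 April 2011 and 25 April 2011 respectively; done 19 April 2011 — within the window.
Step 4 — counting 10 days from 19 April 2011 (when the protest bond is posted) gives a deadline of 29 April 2011; 2 May 2011 misses that deadline by 3 days.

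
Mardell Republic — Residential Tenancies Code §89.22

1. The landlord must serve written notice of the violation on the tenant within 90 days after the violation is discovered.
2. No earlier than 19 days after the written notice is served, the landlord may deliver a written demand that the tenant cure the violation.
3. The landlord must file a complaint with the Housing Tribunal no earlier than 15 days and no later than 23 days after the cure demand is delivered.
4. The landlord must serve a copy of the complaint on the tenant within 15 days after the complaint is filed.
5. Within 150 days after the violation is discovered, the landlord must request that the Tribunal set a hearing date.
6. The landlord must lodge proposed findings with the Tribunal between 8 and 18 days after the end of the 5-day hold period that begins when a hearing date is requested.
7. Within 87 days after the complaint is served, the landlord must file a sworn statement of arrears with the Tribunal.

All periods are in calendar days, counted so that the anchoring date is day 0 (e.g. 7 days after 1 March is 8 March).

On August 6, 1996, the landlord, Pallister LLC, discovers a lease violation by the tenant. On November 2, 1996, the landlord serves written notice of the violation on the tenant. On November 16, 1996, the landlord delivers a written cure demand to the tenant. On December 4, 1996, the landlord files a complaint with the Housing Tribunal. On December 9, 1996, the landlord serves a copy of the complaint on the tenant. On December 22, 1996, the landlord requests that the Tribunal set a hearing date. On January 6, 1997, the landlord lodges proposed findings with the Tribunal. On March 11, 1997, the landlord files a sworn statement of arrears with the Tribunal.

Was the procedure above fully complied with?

No

(1) due by August 6, 1996 + 90 days = November 4, 1996; November 2, 1996 is within that limit.
(2) permitted from November 2, 1996 + 19 days = November 21, 1996 onward; November 16, 1996 is 5 days before the earliest permitted date.
That is the first point of non-compliance.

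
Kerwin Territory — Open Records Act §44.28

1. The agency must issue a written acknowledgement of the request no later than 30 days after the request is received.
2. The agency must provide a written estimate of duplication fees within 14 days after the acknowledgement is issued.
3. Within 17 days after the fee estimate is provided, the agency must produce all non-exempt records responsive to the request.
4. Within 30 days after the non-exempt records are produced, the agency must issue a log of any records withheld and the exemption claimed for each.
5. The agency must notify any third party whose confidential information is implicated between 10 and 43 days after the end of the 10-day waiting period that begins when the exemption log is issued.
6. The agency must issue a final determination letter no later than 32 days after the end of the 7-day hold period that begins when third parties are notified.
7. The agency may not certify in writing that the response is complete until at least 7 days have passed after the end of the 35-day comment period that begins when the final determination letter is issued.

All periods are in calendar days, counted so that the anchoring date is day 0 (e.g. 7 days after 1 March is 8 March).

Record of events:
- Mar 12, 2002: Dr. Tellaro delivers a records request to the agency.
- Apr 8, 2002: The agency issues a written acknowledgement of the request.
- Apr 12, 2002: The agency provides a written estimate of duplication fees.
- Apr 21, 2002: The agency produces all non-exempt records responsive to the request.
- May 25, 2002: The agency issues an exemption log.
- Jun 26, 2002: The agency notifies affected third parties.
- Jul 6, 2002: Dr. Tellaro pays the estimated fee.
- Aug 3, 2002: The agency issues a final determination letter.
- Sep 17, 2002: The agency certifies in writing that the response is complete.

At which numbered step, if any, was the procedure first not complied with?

Step 1: 30 days after Mar 12, 2002 (when the request is received) is Apr 11, 2002; completed Apr 8, 2002, before the deadline.
Step 2: 14 days after Apr 8, 2002 (when the acknowledgement is issued) is Apr 22, 2002; done Apr 12, 2002 — timely.
Step 3: 17 days after Apr 12, 2002 (when the fee estimate is provided) is Apr 29, 2002; done Apr 21, 2002 — timely.
Step 4: 30 days after Apr 21, 2002 (when the non-exempt records are produced) is May 21, 2002; May 25, 2002 misses that deadline by 4 days.
Later steps need not be reached.

Step 4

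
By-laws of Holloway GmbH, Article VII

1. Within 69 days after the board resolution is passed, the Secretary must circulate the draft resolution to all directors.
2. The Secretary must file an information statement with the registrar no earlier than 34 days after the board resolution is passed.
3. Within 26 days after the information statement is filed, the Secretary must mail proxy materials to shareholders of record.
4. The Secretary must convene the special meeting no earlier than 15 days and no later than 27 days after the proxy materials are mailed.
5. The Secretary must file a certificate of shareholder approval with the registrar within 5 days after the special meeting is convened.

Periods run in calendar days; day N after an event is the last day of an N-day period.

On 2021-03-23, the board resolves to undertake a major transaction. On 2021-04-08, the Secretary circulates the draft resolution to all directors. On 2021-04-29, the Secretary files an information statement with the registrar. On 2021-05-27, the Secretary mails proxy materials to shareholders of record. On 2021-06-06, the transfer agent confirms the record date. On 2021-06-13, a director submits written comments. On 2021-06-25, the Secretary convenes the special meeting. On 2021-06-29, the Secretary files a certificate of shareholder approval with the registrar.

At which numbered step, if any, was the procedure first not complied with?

Step 1: 69 days after 2021-03-23 (when the board resolution is passed) is 2021-05-31; done 2021-04-08 — timely.
Step 2: the earliest permitted date is 34 days after 2021-03-23 (when the board resolution is passed), i.e. 2021-04-26; 2021-04-29 is on or after that date.
Step 3: 26 days after 2021-04-29 (when the information statement is filed) is 2021-05-25; 2021-05-27 misses that deadline by 2 days.

Step 3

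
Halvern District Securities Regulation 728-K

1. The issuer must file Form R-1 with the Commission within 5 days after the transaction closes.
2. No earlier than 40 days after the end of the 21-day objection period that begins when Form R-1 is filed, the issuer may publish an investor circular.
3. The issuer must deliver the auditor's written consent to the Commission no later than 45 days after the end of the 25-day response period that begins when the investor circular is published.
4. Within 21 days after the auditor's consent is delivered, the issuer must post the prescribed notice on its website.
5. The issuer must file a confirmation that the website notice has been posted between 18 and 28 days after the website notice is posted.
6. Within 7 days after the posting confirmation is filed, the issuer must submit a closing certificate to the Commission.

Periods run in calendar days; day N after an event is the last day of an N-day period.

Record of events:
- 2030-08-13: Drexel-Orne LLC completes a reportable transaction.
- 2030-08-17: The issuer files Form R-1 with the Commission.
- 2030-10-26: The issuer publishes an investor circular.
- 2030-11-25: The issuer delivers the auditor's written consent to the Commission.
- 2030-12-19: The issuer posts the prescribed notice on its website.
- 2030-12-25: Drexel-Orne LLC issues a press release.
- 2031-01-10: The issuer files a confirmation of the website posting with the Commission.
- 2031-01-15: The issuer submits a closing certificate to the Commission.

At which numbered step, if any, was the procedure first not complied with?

Step 1: 5 days after 2030-08-13 (when the transaction closes) is 2030-08-18; done 2030-08-17 — timely.
Step 2: the earliest permitted date is 40 days after 2030-09-07 (end of the 21-day objection period, which began when Form R-1 is filed on 2030-08-17), i.e. 2030-10-17; done 2030-10-26, after the minimum wait.
Step 3: 45 days after 2030-11-20 (end of the 25-day response period, which began when the investor circular is published on 2030-10-26) is 2031-01-04; done 2030-11-25 — timely.
Step 4: 21 days after 2030-11-25 (when the auditor's consent is delivered) is 2030-12-16; done 2030-12-19 — 3 days late.

Step 4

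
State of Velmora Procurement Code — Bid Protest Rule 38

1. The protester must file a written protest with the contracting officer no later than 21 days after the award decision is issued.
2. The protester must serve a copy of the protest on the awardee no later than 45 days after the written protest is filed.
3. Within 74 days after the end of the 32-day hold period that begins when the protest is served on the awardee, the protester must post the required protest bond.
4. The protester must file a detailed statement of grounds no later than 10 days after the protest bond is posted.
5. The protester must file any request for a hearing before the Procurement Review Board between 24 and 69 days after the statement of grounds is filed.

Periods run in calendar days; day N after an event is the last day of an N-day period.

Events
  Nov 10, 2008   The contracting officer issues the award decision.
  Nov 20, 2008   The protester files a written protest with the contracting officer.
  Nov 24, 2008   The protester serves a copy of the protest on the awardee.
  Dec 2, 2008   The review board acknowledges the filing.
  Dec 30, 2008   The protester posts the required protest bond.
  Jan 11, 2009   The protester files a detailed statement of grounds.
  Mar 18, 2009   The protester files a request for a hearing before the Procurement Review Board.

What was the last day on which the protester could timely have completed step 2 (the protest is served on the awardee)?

Step 2 runs from Nov 20, 2008, when the written protest is filed. 45 days after Nov 20, 2008 is Jan 4, 2009.

Jan 4, 2009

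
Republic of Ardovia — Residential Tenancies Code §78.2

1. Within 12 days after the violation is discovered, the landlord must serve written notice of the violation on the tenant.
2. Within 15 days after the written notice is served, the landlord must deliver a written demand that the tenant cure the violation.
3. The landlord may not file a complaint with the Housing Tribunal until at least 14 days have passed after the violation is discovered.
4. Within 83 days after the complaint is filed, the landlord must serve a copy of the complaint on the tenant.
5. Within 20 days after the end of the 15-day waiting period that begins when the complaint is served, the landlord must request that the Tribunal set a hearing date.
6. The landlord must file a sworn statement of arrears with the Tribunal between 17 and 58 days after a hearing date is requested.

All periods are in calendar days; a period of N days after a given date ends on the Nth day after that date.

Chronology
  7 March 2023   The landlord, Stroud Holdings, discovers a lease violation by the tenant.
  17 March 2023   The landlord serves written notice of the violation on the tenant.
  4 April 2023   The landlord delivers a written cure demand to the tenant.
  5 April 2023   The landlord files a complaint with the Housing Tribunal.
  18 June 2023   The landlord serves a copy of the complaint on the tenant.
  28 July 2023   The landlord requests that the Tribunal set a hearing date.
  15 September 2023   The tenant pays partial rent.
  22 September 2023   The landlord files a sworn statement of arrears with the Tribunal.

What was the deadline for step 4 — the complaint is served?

27 June 2023

Step 4 runs from 5 April 2023, when the complaint is filed. 83 days after 5 April 2023 is 27 June 2023.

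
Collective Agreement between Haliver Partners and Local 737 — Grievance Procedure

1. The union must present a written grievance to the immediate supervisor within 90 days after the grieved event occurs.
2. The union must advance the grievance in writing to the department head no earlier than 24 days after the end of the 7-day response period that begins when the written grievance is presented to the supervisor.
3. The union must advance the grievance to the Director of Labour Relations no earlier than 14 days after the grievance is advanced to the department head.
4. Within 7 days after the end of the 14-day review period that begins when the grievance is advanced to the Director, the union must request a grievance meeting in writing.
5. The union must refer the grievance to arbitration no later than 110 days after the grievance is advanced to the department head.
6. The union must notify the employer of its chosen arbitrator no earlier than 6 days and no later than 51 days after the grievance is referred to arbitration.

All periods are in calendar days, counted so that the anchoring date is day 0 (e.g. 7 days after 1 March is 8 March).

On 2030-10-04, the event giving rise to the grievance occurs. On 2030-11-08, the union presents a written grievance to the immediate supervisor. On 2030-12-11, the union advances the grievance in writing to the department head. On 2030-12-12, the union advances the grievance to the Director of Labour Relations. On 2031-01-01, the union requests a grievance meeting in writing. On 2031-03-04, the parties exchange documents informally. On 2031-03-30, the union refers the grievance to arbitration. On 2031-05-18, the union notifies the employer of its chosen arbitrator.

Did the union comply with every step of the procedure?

No

Step 1: 90 days after 2030-10-04 (when the grieved event occurs) is 2031-01-02; 2030-11-08 is within that limit.
Step 2: the earliest permitted date is 24 days after 2030-11-15 (end of the 7-day response period, which began when the written grievance is presented to the supervisor on 2030-11-08), i.e. 2030-12-09; 2030-12-11 is on or after that date.
Step 3: the earliest permitted date is 14 days after 2030-12-11 (when the grievance is advanced to the department head), i.e. 2030-12-25; done 2030-12-12 — 13 days too early.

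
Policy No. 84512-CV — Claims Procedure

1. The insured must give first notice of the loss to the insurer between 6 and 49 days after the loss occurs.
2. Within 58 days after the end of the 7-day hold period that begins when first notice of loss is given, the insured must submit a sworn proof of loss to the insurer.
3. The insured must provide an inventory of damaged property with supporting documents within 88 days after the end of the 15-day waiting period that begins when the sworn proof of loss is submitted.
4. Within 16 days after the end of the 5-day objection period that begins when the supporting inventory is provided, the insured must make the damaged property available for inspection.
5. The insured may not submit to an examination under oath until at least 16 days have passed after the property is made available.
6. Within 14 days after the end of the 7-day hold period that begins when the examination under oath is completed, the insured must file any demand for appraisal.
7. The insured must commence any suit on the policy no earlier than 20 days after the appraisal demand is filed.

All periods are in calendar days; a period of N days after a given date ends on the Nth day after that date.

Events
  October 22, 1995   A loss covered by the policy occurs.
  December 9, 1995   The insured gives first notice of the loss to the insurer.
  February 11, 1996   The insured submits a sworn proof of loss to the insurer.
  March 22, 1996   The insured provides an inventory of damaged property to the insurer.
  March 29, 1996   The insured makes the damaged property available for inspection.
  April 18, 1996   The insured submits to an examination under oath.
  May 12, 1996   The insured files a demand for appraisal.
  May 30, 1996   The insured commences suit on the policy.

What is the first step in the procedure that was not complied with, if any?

Step 6

Step 1 — 6 and 49 days from October 22, 1995 (when the loss occurs) are October 28, 1995 and December 10, 1995 respectively; December 9, 1995 falls inside that range.
Step 2 — counting 58 days from December 16, 1995 (end of the 7-day hold period, which began when first notice of loss is given on December 9, 1995) gives a deadline of February 12, 1996; February 11, 1996 is within that limit.
Step 3 — counting 88 days from February 26, 1996 (end of the 15-day waiting period, which began when the sworn proof of loss is submitted on February 11, 1996) gives a deadline of May 24, 1996; done March 22, 1996 — timely.
Step 4 — counting 16 days from March 27, 1996 (end of the 5-day objection period, which began when the supporting inventory is provided on March 22, 1996) gives a deadline of April 12, 1996; done March 29, 1996 — timely.
Step 5 — must wait 16 days from March 29, 1996 (when the property is made available), so not before April 14, 1996; done April 18, 1996 — permitted.
Step 6 — counting 14 days from April 25, 1996 (end of the 7-day hold period, which began when the examination under oath is completed on April 18, 1996) gives a deadline of May 9, 1996; not done until May 12, 1996, 3 days after the deadline.
That is the first point of non-compliance.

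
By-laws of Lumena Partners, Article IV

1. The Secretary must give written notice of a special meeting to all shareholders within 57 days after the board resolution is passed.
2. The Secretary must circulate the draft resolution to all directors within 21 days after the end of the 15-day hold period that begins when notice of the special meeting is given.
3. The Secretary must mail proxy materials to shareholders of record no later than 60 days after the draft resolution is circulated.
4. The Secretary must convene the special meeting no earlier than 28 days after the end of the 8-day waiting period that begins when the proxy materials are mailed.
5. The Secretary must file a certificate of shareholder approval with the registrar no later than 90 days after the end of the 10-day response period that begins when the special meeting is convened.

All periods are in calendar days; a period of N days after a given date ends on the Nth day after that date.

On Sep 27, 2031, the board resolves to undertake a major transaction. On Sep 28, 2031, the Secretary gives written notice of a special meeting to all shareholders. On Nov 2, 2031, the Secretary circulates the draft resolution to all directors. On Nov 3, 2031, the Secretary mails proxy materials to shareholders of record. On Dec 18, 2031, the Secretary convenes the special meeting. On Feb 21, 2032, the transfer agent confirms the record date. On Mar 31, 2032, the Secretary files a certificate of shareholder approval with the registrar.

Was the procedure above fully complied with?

No

Step 1 — counting 57 days from Sep 27, 2031 (when the board resolution is passed) gives a deadline of Nov 23, 2031; completed Sep 28, 2031, before the deadline.
Step 2 — counting 21 days from Oct 13, 2031 (end of the 15-day hold period, which began when notice of the special meeting is given on Sep 28, 2031) gives a deadline of Nov 3, 2031; completed Nov 2, 2031, before the deadline.
Step 3 — counting 60 days from Nov 2, 2031 (when the draft resolution is circulated) gives a deadline of Jan 1, 2032; completed Nov 3, 2031, before the deadline.
Step 4 — must wait 28 days from Nov 11, 2031 (end of the 8-day waiting period, which began when the proxy materials are mailed on Nov 3, 2031), so not before Dec 9, 2031; done Dec 18, 2031, after the minimum wait.
Step 5 — counting 90 days from Dec 28, 2031 (end of the 10-day response period, which began when the special meeting is convened on Dec 18, 2031) gives a deadline of Mar 27, 2032; Mar 31, 2032 misses that deadline by 4 days.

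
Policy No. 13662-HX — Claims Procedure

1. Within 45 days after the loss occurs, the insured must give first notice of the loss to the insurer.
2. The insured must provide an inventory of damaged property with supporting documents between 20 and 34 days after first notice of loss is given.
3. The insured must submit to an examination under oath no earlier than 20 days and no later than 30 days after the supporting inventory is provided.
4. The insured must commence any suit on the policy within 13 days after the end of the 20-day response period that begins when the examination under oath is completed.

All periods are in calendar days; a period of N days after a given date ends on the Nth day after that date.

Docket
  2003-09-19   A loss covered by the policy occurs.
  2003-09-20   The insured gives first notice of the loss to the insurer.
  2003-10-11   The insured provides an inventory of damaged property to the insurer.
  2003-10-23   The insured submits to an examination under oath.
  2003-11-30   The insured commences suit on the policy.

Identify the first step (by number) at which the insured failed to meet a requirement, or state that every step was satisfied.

Step 3

Step 1 — counting 45 days from 2003-09-19 (when the loss occurs) gives a deadline of 2003-11-03; 2003-09-20 is within that limit.
Step 2 — 20 and 34 days from 2003-09-20 (when first notice of loss is given) are 2003-10-10 and 2003-10-24 respectively; done 2003-10-11 — within the window.
Step 3 — 20 and 30 days from 2003-10-11 (when the supporting inventory is provided) are 2003-10-31 and 2003-11-10 respectively; done 2003-10-23 — 8 days before the window opened.
That is the first point of non-compliance.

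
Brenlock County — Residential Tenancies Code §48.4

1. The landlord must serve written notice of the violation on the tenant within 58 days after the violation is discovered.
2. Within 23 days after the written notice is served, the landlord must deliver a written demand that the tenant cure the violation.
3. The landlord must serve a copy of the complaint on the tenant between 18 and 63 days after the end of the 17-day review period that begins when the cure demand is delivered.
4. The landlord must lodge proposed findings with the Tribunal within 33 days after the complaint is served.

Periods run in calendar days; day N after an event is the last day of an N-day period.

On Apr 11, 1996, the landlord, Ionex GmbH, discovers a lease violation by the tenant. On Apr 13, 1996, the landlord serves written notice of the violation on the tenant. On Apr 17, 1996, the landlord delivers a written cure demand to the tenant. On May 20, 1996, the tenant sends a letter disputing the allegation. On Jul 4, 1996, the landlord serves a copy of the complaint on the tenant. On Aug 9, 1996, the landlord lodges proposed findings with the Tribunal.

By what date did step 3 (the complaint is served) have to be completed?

Jul 6, 1996

The cure demand is delivered on Apr 17, 1996; the 17-day review period therefore ends May 4, 1996, and step 3 runs from that date. The window is 18–63 days after May 4, 1996; it closes on Jul 6, 1996.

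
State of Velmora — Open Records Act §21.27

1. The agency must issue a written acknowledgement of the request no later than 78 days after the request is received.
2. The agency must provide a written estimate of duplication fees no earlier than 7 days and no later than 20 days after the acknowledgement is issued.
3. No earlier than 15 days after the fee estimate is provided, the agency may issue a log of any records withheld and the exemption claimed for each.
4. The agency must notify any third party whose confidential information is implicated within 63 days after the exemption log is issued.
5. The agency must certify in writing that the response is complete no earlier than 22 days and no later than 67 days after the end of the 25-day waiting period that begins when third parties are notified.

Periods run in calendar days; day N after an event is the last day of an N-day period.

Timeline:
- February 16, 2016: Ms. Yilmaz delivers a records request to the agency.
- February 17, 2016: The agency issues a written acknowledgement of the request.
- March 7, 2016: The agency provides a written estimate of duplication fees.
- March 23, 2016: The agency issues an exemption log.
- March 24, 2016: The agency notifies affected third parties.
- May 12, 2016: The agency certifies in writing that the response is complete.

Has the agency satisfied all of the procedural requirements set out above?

Yes

(1) due by February 16, 2016 + 78 days = May 4, 2016; February 17, 2016 is within that limit.
(2) the permitted window runs from February 17, 2016 + 7 = February 24, 2016 to February 17, 2016 + 20 = March 8, 2016; done March 7, 2016, which is between those dates.
(3) permitted from March 7, 2016 + 15 days = March 22, 2016 onward; March 23, 2016 is on or after that date.
(4) due by March 23, 2016 + 63 days = May 25, 2016; March 24, 2016 is within that limit.
(5) the permitted window runs from April 18, 2016 + 22 = May 10, 2016 to April 18, 2016 + 67 = June 24, 2016; done May 12, 2016 — within the window.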